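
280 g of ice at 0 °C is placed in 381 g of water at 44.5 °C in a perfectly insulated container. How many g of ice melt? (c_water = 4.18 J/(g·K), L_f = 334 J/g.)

Water can give up m c ΔT = 381×4.18×44.5 = 70870 J before reaching 0 °C.
To melt every bit of ice: 280×334 = 93520 J.
Since 70870 < 93520 J, not all the ice melts; equilibrium is at 0 °C.
m_melted×334 = 70870  ⇒  m_melted ≈ 212.2 g.

m_melted ≈ 212 g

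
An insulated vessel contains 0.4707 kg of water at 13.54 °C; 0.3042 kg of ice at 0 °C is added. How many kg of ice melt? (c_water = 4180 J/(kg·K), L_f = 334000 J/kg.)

m_melted ≈ 0.0798 kg

Heat available from the water dropping to 0 °C: 0.4707·4180·13.54 = 26640 J.
Fully melting the ice requires m_ice L_f = 0.3042·334000 = 101603 J.
Since 26640 < 101603 J, not all the ice melts; equilibrium is at 0 °C.
m_melt = 26640 / L_f = 0.07976 kg.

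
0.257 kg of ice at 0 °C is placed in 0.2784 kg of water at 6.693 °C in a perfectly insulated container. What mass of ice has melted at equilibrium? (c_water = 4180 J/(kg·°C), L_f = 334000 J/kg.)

m_melted ≈ 0.0233 kg

Heat available from the water dropping to 0 °C: 0.2784×4180×6.693 = 7788.7 J.
Melting all 0.257 kg of ice would need 0.257×334000 = 85838 J.
Since 7788.7 < 85838 J, not all the ice melts; equilibrium is at 0 °C.
Mass melted = 7788.7/334000 ≈ 0.02332 kg.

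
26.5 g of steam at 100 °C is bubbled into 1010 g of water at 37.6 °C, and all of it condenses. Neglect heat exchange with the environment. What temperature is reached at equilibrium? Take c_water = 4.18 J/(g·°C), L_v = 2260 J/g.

T_f ≈ 53.0 °C

Conservation of energy gives ΣQ = 0:
condense steam: −26.5·2260 = −59890; condensed water 100 °C→T: 110.77(T − 100); water warms: 1010·4.18·(T − 37.6) = 4221.8(T − 37.6)
4332.6 T = 59890 + 11077 + 158740 = 229707
T ≈ 53.02 °C, under the boiling point, so the assumption holds.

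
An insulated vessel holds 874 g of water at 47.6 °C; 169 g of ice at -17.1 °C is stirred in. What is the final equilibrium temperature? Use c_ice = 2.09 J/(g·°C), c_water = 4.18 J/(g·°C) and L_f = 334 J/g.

T_f ≈ 25.6 °C

Taking heat into each body as positive, Σ m c ΔT = 0:
ice -17.1→0 °C: 169×2.09×17.1 = 6039.9; fusion: m_ice L_f = 169×334 = 56446; meltwater 0→T: 169×4.18×T = 706.42 T; water: 3653.3(T − 47.6)
4359.7 T = 173898 − 62486 = 111412
T ≈ 25.55 °C (positive, so assuming full melt was valid).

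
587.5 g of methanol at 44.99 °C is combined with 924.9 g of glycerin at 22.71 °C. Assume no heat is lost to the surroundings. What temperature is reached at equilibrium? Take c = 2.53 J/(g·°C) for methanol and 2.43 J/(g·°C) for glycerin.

T_f ≈ 31.6 °C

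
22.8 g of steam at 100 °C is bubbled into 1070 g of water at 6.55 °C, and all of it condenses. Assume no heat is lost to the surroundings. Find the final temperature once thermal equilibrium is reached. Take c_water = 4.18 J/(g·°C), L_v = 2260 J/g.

Taking heat into each body as positive, Σ m c ΔT = 0:
steam→water at 100 °C releases m L_v = 22.8×2260 = 51528
  condensed water 100 °C→T: 95.3(T − 100)
  water warms: 1070×4.18×(T − 6.55) = 4472.6(T − 6.55)
4567.9 T = 51528 + 9530.4 + 29296 = 90354
T ≈ 19.78 °C, under the boiling point, so the assumption holds.

T_f ≈ 19.8 °C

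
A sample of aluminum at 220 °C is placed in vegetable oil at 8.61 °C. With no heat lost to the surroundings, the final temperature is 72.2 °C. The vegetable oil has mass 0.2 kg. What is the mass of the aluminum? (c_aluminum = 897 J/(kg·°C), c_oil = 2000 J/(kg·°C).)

m ≈ 0.192 kg

Let T be the final temperature. ΣQ_i = 0:
m·897·(72.2 − 220) + 0.2·2000·(72.2 − 8.61) = 0
-132577 m = -25436
m = -25436/-132577 ≈ 0.1919 kg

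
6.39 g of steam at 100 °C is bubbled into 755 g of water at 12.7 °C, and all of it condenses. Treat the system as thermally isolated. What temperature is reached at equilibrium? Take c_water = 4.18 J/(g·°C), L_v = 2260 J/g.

Let T be the final temperature. ΣQ_i = 0:
latent heat released on condensation: 6.39×2260 = 14441; condensed water 100 °C→T: 26.71(T − 100); original water: 3155.9(T − 12.7)
3182.6 T = 14441 + 2671 + 40080 = 57192
T ≈ 17.97 °C, under the boiling point, so the assumption holds.

T_f ≈ 18.0 °C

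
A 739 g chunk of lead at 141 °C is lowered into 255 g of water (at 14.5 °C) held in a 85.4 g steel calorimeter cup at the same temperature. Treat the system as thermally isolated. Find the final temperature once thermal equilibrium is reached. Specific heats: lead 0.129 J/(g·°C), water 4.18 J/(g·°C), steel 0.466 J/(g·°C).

T_f ≈ 24.5 °C

Heat gained plus heat lost sum to zero:
739*0.129*(T − 141) + 255*4.18*(T − 14.5) + 85.4*0.466*(T − 14.5) = 0
95.33(T − 141) + 1065.9(T − 14.5) + 39.8(T − 14.5) = 0
(95.33 + 1065.9 + 39.8) T = 95.33*141 + 1065.9*14.5 + 39.8*14.5
T = 29474 / 1201 = 24.5 °C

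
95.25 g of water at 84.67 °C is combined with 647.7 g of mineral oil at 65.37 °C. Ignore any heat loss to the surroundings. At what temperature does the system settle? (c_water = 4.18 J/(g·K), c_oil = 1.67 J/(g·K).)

|Q_water| = |Q_oil|:
95.25*4.18*(84.67 − T) = 647.7*1.67*(T − 65.37)
398.14(84.67 − T) = 1081.7(T − 65.37)
1479.8 T = 104419  ⇒  T ≈ 70.56 °C

T_f ≈ 70.6 °C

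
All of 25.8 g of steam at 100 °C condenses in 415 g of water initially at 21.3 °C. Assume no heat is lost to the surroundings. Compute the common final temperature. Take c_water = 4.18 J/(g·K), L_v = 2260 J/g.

T_f ≈ 57.6 °C

Taking heat into each body as positive, Σ m c ΔT = 0:
steam→water at 100 °C releases m L_v = 25.8×2260 = 58308; condensed water 100 °C→T: 107.84(T − 100); water warms: 415×4.18×(T − 21.3) = 1734.7(T − 21.3)
1842.5 T = 58308 + 10784 + 36949 = 106042
T ≈ 57.55 °C, under the boiling point, so the assumption holds.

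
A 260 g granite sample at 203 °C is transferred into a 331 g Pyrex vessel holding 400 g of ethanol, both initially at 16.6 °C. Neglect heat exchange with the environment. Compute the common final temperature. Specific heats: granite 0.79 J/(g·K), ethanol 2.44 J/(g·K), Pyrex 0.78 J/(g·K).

T_f ≈ 43.2 °C

Energy conservation, ΣQ = 0:
260×0.79×(T − 203) + 400×2.44×(T − 16.6) + 331×0.78×(T − 16.6) = 0
1439.6 T = 62184
T = 62184/1439.6 ≈ 43.20 °C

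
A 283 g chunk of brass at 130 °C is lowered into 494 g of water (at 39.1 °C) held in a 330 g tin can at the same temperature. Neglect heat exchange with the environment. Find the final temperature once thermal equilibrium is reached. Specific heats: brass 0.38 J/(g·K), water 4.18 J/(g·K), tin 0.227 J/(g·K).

T_f ≈ 43.4 °C

Setting the total heat transfer to zero:
283×0.38×(T − 130) + 494×4.18×(T − 39.1) + 330×0.227×(T − 39.1) = 0
107.54(T − 130) + 2064.9(T − 39.1) + 74.91(T − 39.1) = 0
(107.54 + 2064.9 + 74.91) T = 107.54×130 + 2064.9×39.1 + 74.91×39.1
T = 97648 / 2247.4 = 43.4 °C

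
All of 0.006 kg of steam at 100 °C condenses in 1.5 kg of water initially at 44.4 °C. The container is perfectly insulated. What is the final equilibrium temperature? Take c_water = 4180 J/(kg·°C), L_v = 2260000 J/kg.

Setting the total heat transfer to zero:
latent heat released on condensation: 0.006×2260000 = 13560; condensed water 100 °C→T: 25.08(T − 100); water warms: 1.5×4180×(T − 44.4) = 6270(T − 44.4)
6295.1 T = 13560 + 2508 + 278388 = 294456
T ≈ 46.78 °C — below 100 °C, confirming all the steam condensed.

T_f ≈ 46.8 °C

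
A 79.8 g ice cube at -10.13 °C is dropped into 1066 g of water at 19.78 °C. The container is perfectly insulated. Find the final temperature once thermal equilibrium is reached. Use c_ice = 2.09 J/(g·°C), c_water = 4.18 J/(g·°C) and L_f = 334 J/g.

Sum of m c ΔT and latent-heat terms is zero:
warm ice to 0 °C: 79.8×2.09×(0 − (-10.13)) = 1689.5; melt ice: 79.8×334 = 26653; warm the meltwater: 333.56 T; water: 4455.9(T − 19.78)
4789.4 T = 88137 − 28343 = 59795
T ≈ 12.48 °C. Since T > 0 °C, the all-ice-melts assumption holds.

T_f ≈ 12.5 °C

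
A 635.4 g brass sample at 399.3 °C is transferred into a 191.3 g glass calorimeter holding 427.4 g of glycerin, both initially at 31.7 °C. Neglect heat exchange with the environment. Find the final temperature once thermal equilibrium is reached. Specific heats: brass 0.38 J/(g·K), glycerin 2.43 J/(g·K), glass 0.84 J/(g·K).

T_f ≈ 93.3 °C

Conservation of energy gives ΣQ = 0:
635.4·0.38·(T − 399.3) + 427.4·2.43·(T − 31.7) + 191.3·0.84·(T − 31.7) = 0
241.45(T − 399.3) + 1038.6(T − 31.7) + 160.69(T − 31.7) = 0
(241.45 + 1038.6 + 160.69) T = 241.45·399.3 + 1038.6·31.7 + 160.69·31.7
T = 134429 / 1440.7 = 93.3 °C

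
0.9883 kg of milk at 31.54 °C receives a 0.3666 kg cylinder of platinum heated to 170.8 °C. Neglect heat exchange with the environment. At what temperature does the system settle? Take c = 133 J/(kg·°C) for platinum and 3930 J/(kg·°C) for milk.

Setting the total heat transfer to zero:
0.3666·133·(T − 170.8) + 0.9883·3930·(T − 31.54) = 0
48.76(T − 170.8) + 3884(T − 31.54) = 0
3932.8 T = 130830
T = 130830/3932.8 ≈ 33.27 °C

T_f ≈ 33.3 °C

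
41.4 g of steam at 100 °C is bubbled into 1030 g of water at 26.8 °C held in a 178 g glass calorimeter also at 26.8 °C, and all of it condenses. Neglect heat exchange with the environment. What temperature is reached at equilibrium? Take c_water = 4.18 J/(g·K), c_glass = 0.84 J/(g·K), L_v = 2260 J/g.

Energy balance with sensible and latent terms:
condense steam: −41.4×2260 = −93564; condensed water 100 °C→T: 173.05(T − 100); original water: 4305.4(T − 26.8); cup: 149.52(T − 26.8)
4628 T = 93564 + 17305 + 119392 = 230261
T ≈ 49.75 °C (< 100 °C, so full condensation is consistent).

T_f ≈ 49.8 °C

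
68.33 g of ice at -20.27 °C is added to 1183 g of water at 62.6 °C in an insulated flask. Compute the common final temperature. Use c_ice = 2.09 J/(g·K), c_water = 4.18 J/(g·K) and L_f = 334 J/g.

Energy balance with sensible and latent terms:
ice -20.27→0 °C: 68.33×2.09×20.27 = 2894.8
  latent heat to melt: 68.33×334 = 22822
  warm the meltwater: 285.62 T
  water cools: 1183×4.18×(T − 62.6) = 4944.9(T − 62.6)
5230.6 T = 309553 − 25717 = 283836
T ≈ 54.26 °C. Since T > 0 °C, the all-ice-melts assumption holds.

T_f ≈ 54.3 °C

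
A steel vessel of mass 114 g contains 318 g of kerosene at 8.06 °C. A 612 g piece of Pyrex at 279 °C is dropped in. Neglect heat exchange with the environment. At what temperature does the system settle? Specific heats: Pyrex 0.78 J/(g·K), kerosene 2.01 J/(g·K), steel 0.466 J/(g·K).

Taking heat into each body as positive, Σ m c ΔT = 0:
612·0.78·(T − 279) + 318·2.01·(T − 8.06) + 114·0.466·(T − 8.06) = 0
477.36(T − 279) + 639.18(T − 8.06) + 53.12(T − 8.06) = 0
(477.36 + 639.18 + 53.12) T = 477.36·279 + 639.18·8.06 + 53.12·8.06
T = 138763 / 1169.7 = 119 °C

T_f ≈ 118.6 °C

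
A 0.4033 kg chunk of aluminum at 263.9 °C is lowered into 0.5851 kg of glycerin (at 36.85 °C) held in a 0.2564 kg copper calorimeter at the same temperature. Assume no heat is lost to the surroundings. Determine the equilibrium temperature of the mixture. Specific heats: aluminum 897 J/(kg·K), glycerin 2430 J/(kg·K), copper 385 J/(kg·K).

T_f ≈ 80.5 °C

Net heat exchanged in the isolated system is zero:
0.4033·897·(T − 263.9) + 0.5851·2430·(T − 36.85) + 0.2564·385·(T − 36.85) = 0
361.76(T − 263.9) + 1421.8(T − 36.85) + 98.71(T − 36.85) = 0
1882.3 T = 151499
T = 151499/1882.3 ≈ 80.49 °C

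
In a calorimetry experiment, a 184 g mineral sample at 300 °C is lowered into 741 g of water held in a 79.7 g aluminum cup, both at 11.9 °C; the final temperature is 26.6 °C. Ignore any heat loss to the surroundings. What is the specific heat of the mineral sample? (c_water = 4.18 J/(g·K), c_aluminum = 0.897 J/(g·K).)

c ≈ 0.926 J/(g·K)

Let T be the final temperature. ΣQ_i = 0:
184×c×(26.6 − 300) + 741×4.18×(26.6 − 11.9) + 79.7×0.897×(26.6 − 11.9) = 0
-50306 c = -46582
c = -46582/-50306 ≈ 0.926 J/(g·K)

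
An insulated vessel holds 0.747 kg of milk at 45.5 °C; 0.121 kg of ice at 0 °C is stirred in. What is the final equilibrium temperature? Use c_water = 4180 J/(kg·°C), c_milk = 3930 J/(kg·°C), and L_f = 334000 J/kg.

T_f ≈ 27.1 °C

Net heat exchanged in the isolated system is zero:
fusion: m_ice L_f = 0.121×334000 = 40414
  meltwater 0→T: 0.121×4180×T = 505.78 T
  milk cools: 0.747×3930×(T − 45.5) = 2935.7(T − 45.5)
3441.5 T = 133575 − 40414 = 93161
T ≈ 27.07 °C — above 0 °C, consistent with complete melting.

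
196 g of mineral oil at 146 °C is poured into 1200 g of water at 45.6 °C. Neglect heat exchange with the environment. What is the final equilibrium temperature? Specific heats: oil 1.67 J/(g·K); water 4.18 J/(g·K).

T_f ≈ 51.8 °C

T_f = Σ m_i c_i T_i / Σ m_i c_i:
T_f = (327.32·146 + 5016·45.6) / (327.32 + 5016)
    = 276518 / 5343.3 ≈ 51.75 °C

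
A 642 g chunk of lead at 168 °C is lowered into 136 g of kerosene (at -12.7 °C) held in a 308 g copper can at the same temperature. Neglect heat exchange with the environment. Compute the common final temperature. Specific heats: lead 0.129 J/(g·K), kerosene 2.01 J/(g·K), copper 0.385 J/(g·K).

T_f ≈ 18.8 °C

Conservation of energy gives ΣQ = 0:
642×0.129×(T − 168) + 136×2.01×(T − (-12.7)) + 308×0.385×(T − (-12.7)) = 0
(82.82 + 273.36 + 118.58) T = 82.82×168 + 273.36×(-12.7) + 118.58×(-12.7)
T = 8935.8/474.76 ≈ 18.82 °C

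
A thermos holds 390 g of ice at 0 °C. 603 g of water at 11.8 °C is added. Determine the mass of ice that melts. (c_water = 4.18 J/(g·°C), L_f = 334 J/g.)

m_melted ≈ 89 g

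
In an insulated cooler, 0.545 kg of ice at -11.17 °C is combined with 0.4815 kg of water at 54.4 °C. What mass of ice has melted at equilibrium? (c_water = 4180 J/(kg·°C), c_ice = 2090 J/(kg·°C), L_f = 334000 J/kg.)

Cooling the water to 0 °C releases 0.4815×4180×54.4 = 109489 J.
Of that, 0.545×2090×11.17 = 12723 J goes to bring the ice to 0 °C, leaving 96766 J.
Fully melting the ice requires m_ice L_f = 0.545×334000 = 182030 J.
96766 J < 182030 J, so only part of the ice melts and the system sits at 0 °C.
Mass melted = 96766/334000 ≈ 0.2897 kg.

m_melted ≈ 0.29 kg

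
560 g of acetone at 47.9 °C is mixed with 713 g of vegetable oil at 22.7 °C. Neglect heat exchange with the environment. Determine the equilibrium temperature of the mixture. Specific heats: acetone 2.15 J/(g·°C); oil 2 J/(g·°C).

T_f ≈ 34.2 °C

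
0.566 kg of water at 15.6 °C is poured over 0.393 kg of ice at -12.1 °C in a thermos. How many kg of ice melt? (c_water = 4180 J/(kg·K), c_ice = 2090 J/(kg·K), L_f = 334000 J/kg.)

m_melted ≈ 0.0807 kg

Cooling the water to 0 °C releases 0.566×4180×15.6 = 36908 J.
Warming the ice to 0 °C takes 0.393×2090×12.1 = 9938.6 J, leaving 26969 J for melting.
Melting all 0.393 kg of ice would need 0.393×334000 = 131262 J.
Since 26969 < 131262 J, not all the ice melts; equilibrium is at 0 °C.
Mass melted = 26969/334000 ≈ 0.08075 kg.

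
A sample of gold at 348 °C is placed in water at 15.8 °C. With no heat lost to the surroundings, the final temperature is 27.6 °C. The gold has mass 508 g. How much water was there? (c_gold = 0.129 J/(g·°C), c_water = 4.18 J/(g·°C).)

|Q_gold| = |Q_water|:
508·0.129·(348 − 27.6) = m·4.18·(27.6 − 15.8)
49.32 m = 20996  ⇒  m ≈ 425.7 g

m ≈ 426 g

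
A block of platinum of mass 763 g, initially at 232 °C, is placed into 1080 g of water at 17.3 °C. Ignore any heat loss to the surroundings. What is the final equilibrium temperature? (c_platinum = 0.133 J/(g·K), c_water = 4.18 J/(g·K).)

T_f ≈ 22.0 °C

T_f is the heat-capacity-weighted average of the initial temperatures:
T_f = (101.48·232 + 4514.4·17.3) / (101.48 + 4514.4)
    = 101642 / 4615.9 ≈ 22.02 °C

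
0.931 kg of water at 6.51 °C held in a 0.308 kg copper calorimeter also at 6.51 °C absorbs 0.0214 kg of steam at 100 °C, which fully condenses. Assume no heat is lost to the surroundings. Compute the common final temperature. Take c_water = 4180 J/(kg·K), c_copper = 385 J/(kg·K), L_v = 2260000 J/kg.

T_f ≈ 20.3 °C

Conservation of energy gives ΣQ = 0:
latent heat released on condensation: 0.0214·2260000 = 48364
  condensate cools 100→T: 0.0214·4180·(T − 100) = 89.45(T − 100)
  water warms: 0.931·4180·(T − 6.51) = 3891.6(T − 6.51)
  copper cup: 0.308·385·(T − 6.51) = 118.58(T − 6.51)
4099.6 T = 48364 + 8945.2 + 26106 = 83415
T ≈ 20.35 °C (< 100 °C, so full condensation is consistent).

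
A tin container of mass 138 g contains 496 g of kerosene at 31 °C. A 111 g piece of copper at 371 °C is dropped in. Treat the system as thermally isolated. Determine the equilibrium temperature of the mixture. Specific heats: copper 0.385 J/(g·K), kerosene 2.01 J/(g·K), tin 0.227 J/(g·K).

Taking heat into each body as positive, Σ m c ΔT = 0:
111*0.385*(T − 371) + 496*2.01*(T − 31) + 138*0.227*(T − 31) = 0
42.73(T − 371) + 996.96(T − 31) + 31.33(T − 31) = 0
(42.73 + 996.96 + 31.33) T = 42.73*371 + 996.96*31 + 31.33*31
T = 47732 / 1071 = 44.6 °C

T_f ≈ 44.6 °C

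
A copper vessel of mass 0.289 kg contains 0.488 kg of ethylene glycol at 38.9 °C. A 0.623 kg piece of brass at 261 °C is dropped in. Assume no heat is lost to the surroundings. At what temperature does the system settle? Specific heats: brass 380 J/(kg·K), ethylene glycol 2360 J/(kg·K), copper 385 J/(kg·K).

Setting the total heat transfer to zero:
0.623*380*(T − 261) + 0.488*2360*(T − 38.9) + 0.289*385*(T − 38.9) = 0
1499.7 T = 110918
T ≈ 73.96 °C

T_f ≈ 74.0 °C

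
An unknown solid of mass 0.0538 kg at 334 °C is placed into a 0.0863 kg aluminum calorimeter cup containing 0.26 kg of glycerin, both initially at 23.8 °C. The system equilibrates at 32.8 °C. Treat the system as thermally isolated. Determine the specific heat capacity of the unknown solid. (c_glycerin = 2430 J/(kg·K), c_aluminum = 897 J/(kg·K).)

Taking heat into each body as positive, Σ m c ΔT = 0:
0.0538·c·(32.8 − 334) + 0.26·2430·(32.8 − 23.8) + 0.0863·897·(32.8 − 23.8) = 0
-16.2 c = -6382.9
c = -6382.9/-16.2 ≈ 393.9 J/(kg·K)

c ≈ 394 J/(kg·K)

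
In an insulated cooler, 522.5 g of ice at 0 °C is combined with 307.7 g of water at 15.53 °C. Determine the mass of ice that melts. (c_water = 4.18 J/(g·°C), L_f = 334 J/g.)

Water can give up m c ΔT = 307.7·4.18·15.53 = 19974 J before reaching 0 °C.
Melting all 522.5 g of ice would need 522.5·334 = 174515 J.
19974 J < 174515 J, so only part of the ice melts and the system sits at 0 °C.
Mass melted = 19974/334 ≈ 59.8 g.

m_melted ≈ 59.8 g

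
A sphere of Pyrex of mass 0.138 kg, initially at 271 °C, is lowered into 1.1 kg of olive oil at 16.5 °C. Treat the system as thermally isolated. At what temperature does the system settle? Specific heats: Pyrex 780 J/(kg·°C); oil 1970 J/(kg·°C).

T_f is the heat-capacity-weighted average of the initial temperatures:
T_f = (107.64·271 + 2167·16.5) / (107.64 + 2167)
    = 64926 / 2274.6 ≈ 28.54 °C

T_f ≈ 28.5 °C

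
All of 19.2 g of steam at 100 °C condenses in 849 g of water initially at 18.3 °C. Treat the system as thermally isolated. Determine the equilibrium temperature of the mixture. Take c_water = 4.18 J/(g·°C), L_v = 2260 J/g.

Setting the total heat transfer to zero:
steam→water at 100 °C releases m L_v = 19.2·2260 = 43392
  condensate cools 100→T: 19.2·4.18·(T − 100) = 80.26(T − 100)
  water warms: 849·4.18·(T − 18.3) = 3548.8(T − 18.3)
3629.1 T = 43392 + 8025.6 + 64943 = 116361
T ≈ 32.06 °C — below 100 °C, confirming all the steam condensed.

T_f ≈ 32.1 °C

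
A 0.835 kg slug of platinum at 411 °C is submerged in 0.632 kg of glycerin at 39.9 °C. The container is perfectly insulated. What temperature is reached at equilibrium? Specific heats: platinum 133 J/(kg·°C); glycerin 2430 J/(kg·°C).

Taking heat into each body as positive, Σ m c ΔT = 0:
0.835×133×(T − 411) + 0.632×2430×(T − 39.9) = 0
111.05(T − 411) + 1535.8(T − 39.9) = 0
1646.8 T = 106920
T = 106920/1646.8 ≈ 64.93 °C

T_f ≈ 64.9 °C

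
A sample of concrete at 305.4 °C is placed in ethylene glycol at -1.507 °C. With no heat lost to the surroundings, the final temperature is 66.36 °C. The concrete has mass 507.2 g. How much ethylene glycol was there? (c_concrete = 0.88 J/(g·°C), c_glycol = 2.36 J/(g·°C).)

Conservation of energy gives ΣQ = 0:
507.2×0.88×(66.36 − 305.4) + m×2.36×(66.36 − (-1.507)) = 0
160.17 m = 106692
m = 106692/160.17 ≈ 666.1 g

m ≈ 666 g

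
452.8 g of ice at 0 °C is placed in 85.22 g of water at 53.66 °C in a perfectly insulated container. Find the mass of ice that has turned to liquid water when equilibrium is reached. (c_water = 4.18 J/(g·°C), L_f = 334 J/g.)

Water can give up m c ΔT = 85.22×4.18×53.66 = 19115 J before reaching 0 °C.
To melt every bit of ice: 452.8×334 = 151235 J.
Since 19115 < 151235 J, not all the ice melts; equilibrium is at 0 °C.
m_melt = 19115 / L_f = 57.23 g.

m_melted ≈ 57.2 g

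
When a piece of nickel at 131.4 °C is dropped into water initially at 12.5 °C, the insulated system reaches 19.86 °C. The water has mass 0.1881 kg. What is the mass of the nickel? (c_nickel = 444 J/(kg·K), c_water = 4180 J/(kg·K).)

m ≈ 0.117 kg

Taking heat into each body as positive, Σ m c ΔT = 0:
m·444·(19.86 − 131.4) + 0.1881·4180·(19.86 − 12.5) = 0
-49524 m = -5786.9
m = -5786.9/-49524 ≈ 0.1169 kg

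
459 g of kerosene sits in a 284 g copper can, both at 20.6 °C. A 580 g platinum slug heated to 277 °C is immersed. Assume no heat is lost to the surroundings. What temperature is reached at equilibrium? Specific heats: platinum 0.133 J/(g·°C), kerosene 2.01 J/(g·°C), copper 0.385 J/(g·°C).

T_f ≈ 38.4 °C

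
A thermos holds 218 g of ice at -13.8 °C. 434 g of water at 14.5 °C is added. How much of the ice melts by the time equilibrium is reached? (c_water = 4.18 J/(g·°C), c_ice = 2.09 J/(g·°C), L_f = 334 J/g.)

m_melted ≈ 59.9 g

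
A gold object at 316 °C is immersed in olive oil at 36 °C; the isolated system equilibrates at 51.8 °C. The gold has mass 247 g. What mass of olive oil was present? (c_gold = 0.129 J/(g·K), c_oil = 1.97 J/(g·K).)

Setting the total heat transfer to zero:
247×0.129×(51.8 − 316) + m×1.97×(51.8 − 36) = 0
31.13 m = 8418.2
m = 8418.2/31.13 ≈ 270.5 g

m ≈ 270 g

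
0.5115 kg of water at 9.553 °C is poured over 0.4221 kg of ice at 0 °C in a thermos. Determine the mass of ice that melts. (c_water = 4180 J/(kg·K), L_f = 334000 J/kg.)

m_melted ≈ 0.0612 kg

Cooling the water to 0 °C releases 0.5115×4180×9.553 = 20425 J.
To melt every bit of ice: 0.4221×334000 = 140981 J.
That's not enough to melt it all — equilibrium is at 0 °C with ice remaining.
m_melted×334000 = 20425  ⇒  m_melted ≈ 0.06115 kg.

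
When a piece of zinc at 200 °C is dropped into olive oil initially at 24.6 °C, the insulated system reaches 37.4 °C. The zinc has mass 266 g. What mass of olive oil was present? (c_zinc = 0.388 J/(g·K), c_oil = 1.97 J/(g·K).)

m ≈ 666 g

Let T be the final temperature. ΣQ_i = 0:
266·0.388·(37.4 − 200) + m·1.97·(37.4 − 24.6) = 0
25.22 m = 16782
m = 16782/25.22 ≈ 665.5 g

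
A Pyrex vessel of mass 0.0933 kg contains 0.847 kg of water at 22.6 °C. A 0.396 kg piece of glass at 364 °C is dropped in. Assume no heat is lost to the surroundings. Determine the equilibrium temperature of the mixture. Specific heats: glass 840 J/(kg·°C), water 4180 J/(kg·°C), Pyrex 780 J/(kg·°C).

T_f ≈ 51.4 °C

T_f is the heat-capacity-weighted average of the initial temperatures:
T_f = (332.64·364 + 3540.5·22.6 + 72.77·22.6) / (332.64 + 3540.5 + 72.77)
    = 202740 / 3945.9 ≈ 51.38 °C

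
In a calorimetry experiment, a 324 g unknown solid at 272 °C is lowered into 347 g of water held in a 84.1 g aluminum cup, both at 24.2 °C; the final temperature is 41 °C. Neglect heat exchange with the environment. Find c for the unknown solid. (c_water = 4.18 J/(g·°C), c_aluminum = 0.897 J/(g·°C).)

c ≈ 0.343 J/(g·°C)

Energy conservation, ΣQ = 0:
324×c×(41 − 272) + 347×4.18×(41 − 24.2) + 84.1×0.897×(41 − 24.2) = 0
-74844 c = -25635
c = -25635/-74844 ≈ 0.3425 J/(g·°C)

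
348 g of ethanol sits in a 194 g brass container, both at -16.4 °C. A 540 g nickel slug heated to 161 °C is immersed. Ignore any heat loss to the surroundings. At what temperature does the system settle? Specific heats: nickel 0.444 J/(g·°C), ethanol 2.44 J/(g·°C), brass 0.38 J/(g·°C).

T_f ≈ 20.2 °C

Setting the total heat transfer to zero:
540*0.444*(T − 161) + 348*2.44*(T − (-16.4)) + 194*0.38*(T − (-16.4)) = 0
1162.6 T = 23467
T = 23467 / 1162.6 = 20.2 °C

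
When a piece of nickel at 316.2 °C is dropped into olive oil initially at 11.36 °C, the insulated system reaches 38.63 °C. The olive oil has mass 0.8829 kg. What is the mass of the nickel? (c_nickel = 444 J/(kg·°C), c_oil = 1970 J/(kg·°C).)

m ≈ 0.385 kg

Heat lost by the nickel = heat gained by the oil:
m×444×(316.2 − 38.63) = 0.8829×1970×(38.63 − 11.36)
123241 m = 47431  ⇒  m ≈ 0.3849 kg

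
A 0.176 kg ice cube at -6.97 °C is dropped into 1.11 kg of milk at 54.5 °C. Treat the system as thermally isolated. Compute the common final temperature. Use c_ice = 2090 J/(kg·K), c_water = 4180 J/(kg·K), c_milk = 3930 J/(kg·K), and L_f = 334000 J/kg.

Sum of m c ΔT and latent-heat terms is zero:
ice -6.97→0 °C: 0.176×2090×6.97 = 2563.8
  melt ice: 0.176×334000 = 58784
  warm the meltwater: 735.68 T
  milk cools: 1.11×3930×(T − 54.5) = 4362.3(T − 54.5)
5098 T = 237745 − 61348 = 176398
T ≈ 34.60 °C. Since T > 0 °C, the all-ice-melts assumption holds.

T_f ≈ 34.6 °C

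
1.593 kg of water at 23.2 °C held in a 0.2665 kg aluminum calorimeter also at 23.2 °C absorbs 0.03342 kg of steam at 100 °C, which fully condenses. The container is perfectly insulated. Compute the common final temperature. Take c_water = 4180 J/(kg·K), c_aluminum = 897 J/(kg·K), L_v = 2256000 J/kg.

Setting the total heat transfer to zero:
latent heat released on condensation: 0.03342·2256000 = 75396; condensed water 100 °C→T: 139.7(T − 100); original water: 6658.7(T − 23.2); cup: 239.05(T − 23.2)
7037.5 T = 75396 + 13970 + 160029 = 249394
T ≈ 35.44 °C — below 100 °C, confirming all the steam condensed.

T_f ≈ 35.4 °C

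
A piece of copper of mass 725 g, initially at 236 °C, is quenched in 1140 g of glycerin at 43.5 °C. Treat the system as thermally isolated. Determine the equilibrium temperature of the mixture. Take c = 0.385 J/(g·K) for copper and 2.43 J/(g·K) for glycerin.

Heat gained plus heat lost sum to zero:
725*0.385*(T − 236) + 1140*2.43*(T − 43.5) = 0
279.12(T − 236) + 2770.2(T − 43.5) = 0
3049.3 T = 186377
T = 186377/3049.3 ≈ 61.12 °C

T_f ≈ 61.1 °C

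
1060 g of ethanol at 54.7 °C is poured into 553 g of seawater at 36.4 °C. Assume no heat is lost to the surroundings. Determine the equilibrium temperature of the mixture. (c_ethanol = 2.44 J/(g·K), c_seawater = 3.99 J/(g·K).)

Setting the total heat transfer to zero:
1060×2.44×(T − 54.7) + 553×3.99×(T − 36.4) = 0
2586.4(T − 54.7) + 2206.5(T − 36.4) = 0
(2586.4 + 2206.5) T = 2586.4×54.7 + 2206.5×36.4
T = 221792/4792.9 ≈ 46.28 °C

T_f ≈ 46.3 °C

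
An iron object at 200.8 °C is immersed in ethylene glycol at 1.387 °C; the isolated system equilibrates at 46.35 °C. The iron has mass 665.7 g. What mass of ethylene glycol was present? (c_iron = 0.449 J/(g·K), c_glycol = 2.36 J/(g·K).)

m ≈ 435 g

Heat gained plus heat lost sum to zero:
665.7·0.449·(46.35 − 200.8) + m·2.36·(46.35 − 1.387) = 0
106.11 m = 46165
m = 46165/106.11 ≈ 435.1 g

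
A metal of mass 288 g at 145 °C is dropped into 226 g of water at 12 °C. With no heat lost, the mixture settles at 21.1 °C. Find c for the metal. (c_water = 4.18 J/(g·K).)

c ≈ 0.241 J/(g·K)

m_s c (T_s − T_f) = m_water c_water (T_f − T_0):
288·c·(145 − 21.1) = 226·4.18·(21.1 − 12)
35683 c = 8596.6  ⇒  c ≈ 0.2409 J/(g·K)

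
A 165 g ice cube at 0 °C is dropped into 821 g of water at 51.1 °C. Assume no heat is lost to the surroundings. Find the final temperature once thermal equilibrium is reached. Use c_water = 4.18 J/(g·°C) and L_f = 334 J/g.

T_f ≈ 29.2 °C

Heat gained plus heat lost sum to zero:
melt ice: 165×334 = 55110
  meltwater 0→T: 165×4.18×T = 689.7 T
  water cools: 821×4.18×(T − 51.1) = 3431.8(T − 51.1)
4121.5 T = 175364 − 55110 = 120254
T ≈ 29.18 °C (positive, so assuming full melt was valid).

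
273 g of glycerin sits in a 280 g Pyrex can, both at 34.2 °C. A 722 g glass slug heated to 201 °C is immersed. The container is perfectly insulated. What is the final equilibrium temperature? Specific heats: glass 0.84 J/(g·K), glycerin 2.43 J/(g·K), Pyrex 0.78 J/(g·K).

Taking heat into each body as positive, Σ m c ΔT = 0:
722*0.84*(T − 201) + 273*2.43*(T − 34.2) + 280*0.78*(T − 34.2) = 0
606.48(T − 201) + 663.39(T − 34.2) + 218.4(T − 34.2) = 0
1488.3 T = 152060
T = 152060/1488.3 ≈ 102.17 °C

T_f ≈ 102.2 °C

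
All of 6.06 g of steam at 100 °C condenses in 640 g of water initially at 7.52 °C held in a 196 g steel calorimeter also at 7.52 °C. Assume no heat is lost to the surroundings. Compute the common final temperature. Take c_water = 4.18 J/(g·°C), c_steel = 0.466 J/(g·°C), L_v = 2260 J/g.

Sum of m c ΔT and latent-heat terms is zero:
latent heat released on condensation: 6.06·2260 = 13696
  condensed water 100 °C→T: 25.33(T − 100)
  original water: 2675.2(T − 7.52)
  steel cup: 196·0.466·(T − 7.52) = 91.34(T − 7.52)
2791.9 T = 13696 + 2533.1 + 20804 = 37033
T ≈ 13.26 °C (< 100 °C, so full condensation is consistent).

T_f ≈ 13.3 °C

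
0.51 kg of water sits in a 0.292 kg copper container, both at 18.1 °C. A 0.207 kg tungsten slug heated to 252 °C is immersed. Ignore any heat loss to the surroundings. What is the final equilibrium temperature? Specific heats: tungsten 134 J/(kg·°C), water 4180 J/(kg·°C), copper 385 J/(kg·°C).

T_f ≈ 21.0 °C

Setting the total heat transfer to zero:
0.207*134*(T − 252) + 0.51*4180*(T − 18.1) + 0.292*385*(T − 18.1) = 0
27.74(T − 252) + 2131.8(T − 18.1) + 112.42(T − 18.1) = 0
2272 T = 47610
T ≈ 20.96 °C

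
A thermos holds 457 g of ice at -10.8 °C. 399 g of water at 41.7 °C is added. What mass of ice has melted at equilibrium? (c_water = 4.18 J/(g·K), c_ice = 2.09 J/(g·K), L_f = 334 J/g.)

Heat available from the water dropping to 0 °C: 399·4.18·41.7 = 69548 J.
Of that, 457·2.09·10.8 = 10315 J goes to bring the ice to 0 °C, leaving 59233 J.
Melting all 457 g of ice would need 457·334 = 152638 J.
Since 59233 < 152638 J, not all the ice melts; equilibrium is at 0 °C.
Mass melted = 59233/334 ≈ 177.3 g.

m_melted ≈ 177 g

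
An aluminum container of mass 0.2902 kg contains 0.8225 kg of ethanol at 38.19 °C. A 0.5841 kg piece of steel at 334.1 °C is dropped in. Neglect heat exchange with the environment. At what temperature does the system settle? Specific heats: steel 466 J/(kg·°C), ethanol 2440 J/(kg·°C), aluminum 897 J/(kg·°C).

Net heat exchanged in the isolated system is zero:
0.5841×466×(T − 334.1) + 0.8225×2440×(T − 38.19) + 0.2902×897×(T − 38.19) = 0
2539.4 T = 177524
T = 177524 / 2539.4 = 69.9 °C

T_f ≈ 69.9 °C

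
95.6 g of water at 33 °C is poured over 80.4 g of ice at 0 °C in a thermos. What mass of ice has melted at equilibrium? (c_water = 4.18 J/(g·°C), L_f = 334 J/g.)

m_melted ≈ 39.5 g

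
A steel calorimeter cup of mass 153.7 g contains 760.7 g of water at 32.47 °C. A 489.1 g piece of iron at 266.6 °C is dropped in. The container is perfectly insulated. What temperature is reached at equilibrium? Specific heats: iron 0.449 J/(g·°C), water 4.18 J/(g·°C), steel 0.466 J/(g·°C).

With ΣQ=0 the equilibrium temperature is the m·c-weighted mean:
T_f = (219.61×266.6 + 3179.7×32.47 + 71.62×32.47) / (219.61 + 3179.7 + 71.62)
    = 164118 / 3471 ≈ 47.28 °C

T_f ≈ 47.3 °C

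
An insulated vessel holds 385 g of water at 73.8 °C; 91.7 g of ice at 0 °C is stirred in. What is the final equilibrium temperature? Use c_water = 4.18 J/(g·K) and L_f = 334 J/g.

Energy balance with sensible and latent terms:
latent heat to melt: 91.7×334 = 30628
  meltwater 0→T: 91.7×4.18×T = 383.31 T
  water cools: 385×4.18×(T − 73.8) = 1609.3(T − 73.8)
1992.6 T = 118766 − 30628 = 88139
T ≈ 44.23 °C — above 0 °C, consistent with complete melting.

T_f ≈ 44.2 °C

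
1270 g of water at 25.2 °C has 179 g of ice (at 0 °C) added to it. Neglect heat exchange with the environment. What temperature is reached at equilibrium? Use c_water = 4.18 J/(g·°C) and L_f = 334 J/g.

T_f ≈ 12.2 °C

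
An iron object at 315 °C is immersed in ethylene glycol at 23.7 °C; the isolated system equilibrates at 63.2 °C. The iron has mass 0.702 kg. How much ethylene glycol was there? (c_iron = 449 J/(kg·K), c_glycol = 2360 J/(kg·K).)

|Q_iron| = |Q_glycol|:
0.702×449×(315 − 63.2) = m×2360×(63.2 − 23.7)
93220 m = 79367  ⇒  m ≈ 0.8514 kg

m ≈ 0.851 kg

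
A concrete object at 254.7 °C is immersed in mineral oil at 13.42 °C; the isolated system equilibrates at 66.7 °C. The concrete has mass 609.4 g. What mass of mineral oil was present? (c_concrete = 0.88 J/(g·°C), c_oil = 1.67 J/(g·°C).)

Net heat exchanged in the isolated system is zero:
609.4×0.88×(66.7 − 254.7) + m×1.67×(66.7 − 13.42) = 0
88.98 m = 100819
m = 100819/88.98 ≈ 1133 g

m ≈ 1130 g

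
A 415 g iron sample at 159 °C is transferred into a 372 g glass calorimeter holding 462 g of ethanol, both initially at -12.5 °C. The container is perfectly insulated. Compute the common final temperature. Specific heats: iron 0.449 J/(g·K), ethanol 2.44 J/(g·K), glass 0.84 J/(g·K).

T_f ≈ 7.2 °C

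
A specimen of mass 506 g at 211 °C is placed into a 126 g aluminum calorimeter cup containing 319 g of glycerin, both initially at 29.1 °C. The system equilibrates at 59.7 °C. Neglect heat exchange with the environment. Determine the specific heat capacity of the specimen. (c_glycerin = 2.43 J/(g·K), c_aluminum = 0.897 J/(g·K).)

Setting the total heat transfer to zero:
506×c×(59.7 − 211) + 319×2.43×(59.7 − 29.1) + 126×0.897×(59.7 − 29.1) = 0
-76558 c = -27179
c = -27179/-76558 ≈ 0.355 J/(g·K)

c ≈ 0.355 J/(g·K)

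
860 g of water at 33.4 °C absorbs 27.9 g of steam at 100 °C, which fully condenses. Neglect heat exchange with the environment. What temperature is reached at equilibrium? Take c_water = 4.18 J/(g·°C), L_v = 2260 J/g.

Setting the total heat transfer to zero:
condense steam: −27.9×2260 = −63054
  condensate cools 100→T: 27.9×4.18×(T − 100) = 116.62(T − 100)
  water warms: 860×4.18×(T − 33.4) = 3594.8(T − 33.4)
3711.4 T = 63054 + 11662 + 120066 = 194783
T ≈ 52.48 °C (< 100 °C, so full condensation is consistent).

T_f ≈ 52.5 °C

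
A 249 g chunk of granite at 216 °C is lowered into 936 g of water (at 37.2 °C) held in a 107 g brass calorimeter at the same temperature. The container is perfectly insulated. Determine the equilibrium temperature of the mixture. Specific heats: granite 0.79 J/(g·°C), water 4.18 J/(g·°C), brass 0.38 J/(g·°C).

T_f ≈ 45.7 °C

Setting the total heat transfer to zero:
249×0.79×(T − 216) + 936×4.18×(T − 37.2) + 107×0.38×(T − 37.2) = 0
196.71(T − 216) + 3912.5(T − 37.2) + 40.66(T − 37.2) = 0
4149.8 T = 189546
T = 189546/4149.8 ≈ 45.68 °C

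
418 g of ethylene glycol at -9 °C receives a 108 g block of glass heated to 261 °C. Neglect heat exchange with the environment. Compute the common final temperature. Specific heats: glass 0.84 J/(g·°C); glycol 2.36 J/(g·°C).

T_f ≈ 13.7 °C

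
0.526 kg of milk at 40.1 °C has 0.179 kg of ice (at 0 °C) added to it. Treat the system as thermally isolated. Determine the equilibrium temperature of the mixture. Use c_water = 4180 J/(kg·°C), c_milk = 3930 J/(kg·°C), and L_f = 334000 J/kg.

T_f ≈ 8.2 °C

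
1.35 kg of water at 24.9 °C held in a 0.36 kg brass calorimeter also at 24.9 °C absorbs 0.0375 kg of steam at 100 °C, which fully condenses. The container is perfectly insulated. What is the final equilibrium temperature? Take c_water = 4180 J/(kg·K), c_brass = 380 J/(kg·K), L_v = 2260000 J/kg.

T_f ≈ 41.2 °C

Sum of m c ΔT and latent-heat terms is zero:
latent heat released on condensation: 0.0375·2260000 = 84750
  condensate cools 100→T: 0.0375·4180·(T − 100) = 156.75(T − 100)
  water warms: 1.35·4180·(T − 24.9) = 5643(T − 24.9)
  cup: 136.8(T − 24.9)
5936.6 T = 84750 + 15675 + 143917 = 244342
T ≈ 41.16 °C, under the boiling point, so the assumption holds.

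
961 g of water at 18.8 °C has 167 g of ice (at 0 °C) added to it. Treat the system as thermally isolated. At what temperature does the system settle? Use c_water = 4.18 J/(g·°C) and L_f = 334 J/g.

T_f ≈ 4.2 °C

Taking heat into each body as positive, Σ m c ΔT = 0:
latent heat to melt: 167×334 = 55778
  meltwater 0→T: 167×4.18×T = 698.06 T
  water cools: 961×4.18×(T − 18.8) = 4017(T − 18.8)
4715 T = 75519 − 55778 = 19741
T ≈ 4.19 °C — above 0 °C, consistent with complete melting.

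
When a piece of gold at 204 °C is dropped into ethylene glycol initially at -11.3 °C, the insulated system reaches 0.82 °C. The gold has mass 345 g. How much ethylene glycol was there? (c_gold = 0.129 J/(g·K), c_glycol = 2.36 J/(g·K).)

m ≈ 316 g

|Q_gold| = |Q_glycol|:
345×0.129×(204 − 0.82) = m×2.36×(0.82 − (-11.3))
28.6 m = 9042.5  ⇒  m ≈ 316.1 g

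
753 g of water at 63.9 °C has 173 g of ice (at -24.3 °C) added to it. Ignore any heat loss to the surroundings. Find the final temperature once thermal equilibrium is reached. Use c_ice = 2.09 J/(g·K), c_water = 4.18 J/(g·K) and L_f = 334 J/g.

T_f ≈ 34.8 °C

Conservation of energy gives ΣQ = 0:
warm ice to 0 °C: 173·2.09·(0 − (-24.3)) = 8786.2
  fusion: m_ice L_f = 173·334 = 57782
  warm the meltwater: 723.14 T
  water cools: 753·4.18·(T − 63.9) = 3147.5(T − 63.9)
3870.7 T = 201128 − 66568 = 134560
T ≈ 34.76 °C (positive, so assuming full melt was valid).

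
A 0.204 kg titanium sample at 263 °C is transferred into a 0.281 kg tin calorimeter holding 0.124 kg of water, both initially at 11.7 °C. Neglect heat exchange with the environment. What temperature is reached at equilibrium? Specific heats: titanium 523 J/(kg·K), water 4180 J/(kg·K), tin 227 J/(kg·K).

T_f = Σ m_i c_i T_i / Σ m_i c_i:
T_f = (106.69*263 + 518.32*11.7 + 63.79*11.7) / (106.69 + 518.32 + 63.79)
    = 34871 / 688.8 ≈ 50.63 °C

T_f ≈ 50.6 °C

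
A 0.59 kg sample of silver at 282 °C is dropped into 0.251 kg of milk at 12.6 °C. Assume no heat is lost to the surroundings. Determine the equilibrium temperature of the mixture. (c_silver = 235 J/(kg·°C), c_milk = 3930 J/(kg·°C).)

T_f ≈ 45.8 °C

Let T be the final temperature. ΣQ_i = 0:
0.59·235·(T − 282) + 0.251·3930·(T − 12.6) = 0
138.65(T − 282) + 986.43(T − 12.6) = 0
(138.65 + 986.43) T = 138.65·282 + 986.43·12.6
T = 51528 / 1125.1 = 45.8 °C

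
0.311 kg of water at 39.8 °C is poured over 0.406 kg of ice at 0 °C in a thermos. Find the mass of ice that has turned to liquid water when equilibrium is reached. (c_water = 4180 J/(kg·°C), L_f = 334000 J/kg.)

Heat available from the water dropping to 0 °C: 0.311×4180×39.8 = 51739 J.
Fully melting the ice requires m_ice L_f = 0.406×334000 = 135604 J.
Since 51739 < 135604 J, not all the ice melts; equilibrium is at 0 °C.
Mass melted = 51739/334000 ≈ 0.1549 kg.

m_melted ≈ 0.155 kg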